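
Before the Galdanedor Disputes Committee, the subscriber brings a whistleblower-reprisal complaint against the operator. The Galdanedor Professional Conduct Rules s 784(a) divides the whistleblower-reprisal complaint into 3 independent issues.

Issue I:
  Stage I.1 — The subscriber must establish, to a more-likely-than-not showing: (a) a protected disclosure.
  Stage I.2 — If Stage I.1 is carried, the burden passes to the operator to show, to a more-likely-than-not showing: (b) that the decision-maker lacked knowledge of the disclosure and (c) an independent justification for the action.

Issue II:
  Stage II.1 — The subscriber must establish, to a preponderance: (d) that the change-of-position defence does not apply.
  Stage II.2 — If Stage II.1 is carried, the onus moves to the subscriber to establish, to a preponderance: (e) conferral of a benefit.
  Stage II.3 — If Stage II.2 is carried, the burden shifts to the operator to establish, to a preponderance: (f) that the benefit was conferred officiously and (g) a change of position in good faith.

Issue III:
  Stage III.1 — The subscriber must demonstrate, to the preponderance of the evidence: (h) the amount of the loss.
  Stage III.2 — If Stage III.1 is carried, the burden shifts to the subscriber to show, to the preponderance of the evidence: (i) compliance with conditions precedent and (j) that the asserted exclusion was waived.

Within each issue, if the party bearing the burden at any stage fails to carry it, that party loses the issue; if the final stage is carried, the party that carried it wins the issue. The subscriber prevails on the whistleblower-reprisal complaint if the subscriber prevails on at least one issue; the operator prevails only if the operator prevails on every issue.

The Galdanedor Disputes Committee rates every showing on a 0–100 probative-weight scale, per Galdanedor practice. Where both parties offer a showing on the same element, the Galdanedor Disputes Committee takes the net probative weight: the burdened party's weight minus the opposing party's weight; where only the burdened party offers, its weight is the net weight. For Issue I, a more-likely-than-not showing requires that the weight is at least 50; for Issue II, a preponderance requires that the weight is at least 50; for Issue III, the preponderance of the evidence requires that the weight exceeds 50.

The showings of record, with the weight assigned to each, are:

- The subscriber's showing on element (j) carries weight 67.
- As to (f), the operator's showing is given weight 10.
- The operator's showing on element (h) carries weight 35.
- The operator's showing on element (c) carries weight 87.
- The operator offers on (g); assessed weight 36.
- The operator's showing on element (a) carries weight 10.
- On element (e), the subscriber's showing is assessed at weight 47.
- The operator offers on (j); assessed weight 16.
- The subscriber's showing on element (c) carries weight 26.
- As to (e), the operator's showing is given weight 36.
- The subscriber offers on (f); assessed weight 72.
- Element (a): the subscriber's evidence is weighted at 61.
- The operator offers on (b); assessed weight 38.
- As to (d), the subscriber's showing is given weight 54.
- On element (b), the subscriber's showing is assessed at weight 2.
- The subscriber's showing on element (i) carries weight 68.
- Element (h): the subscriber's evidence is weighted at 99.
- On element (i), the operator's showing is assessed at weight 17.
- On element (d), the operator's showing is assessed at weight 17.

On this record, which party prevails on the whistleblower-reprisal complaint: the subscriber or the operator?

subscriber

— Issue I —
At Stage I.1 the subscriber must meet a more-likely-than-not showing (weight is at least 50): on (a) the weight is 61 less the opposing 10 gives net 51, ≥ 50, so (a) meets the standard.
  Stage I.1 carried; the burden shifts to the operator.
At Stage I.2 the operator must meet a more-likely-than-not showing (weight is at least 50): on (b) the weight is 38 less the opposing 2 gives net 36, which does not reach 50, so (b) does not meet the standard; on (c) the weight is 87 less the opposing 26 gives net 61, which does reach 50, so (c) meets the standard.
  Stage I.2 not carried; the operator fails its burden.
So the subscriber prevails on this issue.
— Issue II —
At Stage II.1 the subscriber must meet a preponderance (weight is at least 50): on (d) the weight is 54 less the opposing 17 gives net 37, < 50, so (d) does not meet the standard.
  The subscriber does not carry Stage II.1.
The operator prevails on this issue.
— Issue III —
At Stage III.1 the subscriber must meet the preponderance of the evidence (weight exceeds 50): on (h) the weight is 99 less the opposing 35 gives net 64, > 50, so (h) meets the standard.
  Stage III.1 carried; the burden remains with the subscriber.
At Stage III.2 the subscriber must meet the preponderance of the evidence (weight exceeds 50): on (i) the weight is 68 less the opposing 17 gives net 51, > 50, so (i) meets the standard; on (j) the weight is 67 less the opposing 16 gives net 51, > 50, so (j) meets the standard.
  All elements met at the final stage.
With every stage satisfied, the subscriber prevails on this issue.
Per-issue: Issue I → subscriber; Issue II → operator; Issue III → subscriber. The subscriber must prevail on at least one issue; overall, the subscriber prevails.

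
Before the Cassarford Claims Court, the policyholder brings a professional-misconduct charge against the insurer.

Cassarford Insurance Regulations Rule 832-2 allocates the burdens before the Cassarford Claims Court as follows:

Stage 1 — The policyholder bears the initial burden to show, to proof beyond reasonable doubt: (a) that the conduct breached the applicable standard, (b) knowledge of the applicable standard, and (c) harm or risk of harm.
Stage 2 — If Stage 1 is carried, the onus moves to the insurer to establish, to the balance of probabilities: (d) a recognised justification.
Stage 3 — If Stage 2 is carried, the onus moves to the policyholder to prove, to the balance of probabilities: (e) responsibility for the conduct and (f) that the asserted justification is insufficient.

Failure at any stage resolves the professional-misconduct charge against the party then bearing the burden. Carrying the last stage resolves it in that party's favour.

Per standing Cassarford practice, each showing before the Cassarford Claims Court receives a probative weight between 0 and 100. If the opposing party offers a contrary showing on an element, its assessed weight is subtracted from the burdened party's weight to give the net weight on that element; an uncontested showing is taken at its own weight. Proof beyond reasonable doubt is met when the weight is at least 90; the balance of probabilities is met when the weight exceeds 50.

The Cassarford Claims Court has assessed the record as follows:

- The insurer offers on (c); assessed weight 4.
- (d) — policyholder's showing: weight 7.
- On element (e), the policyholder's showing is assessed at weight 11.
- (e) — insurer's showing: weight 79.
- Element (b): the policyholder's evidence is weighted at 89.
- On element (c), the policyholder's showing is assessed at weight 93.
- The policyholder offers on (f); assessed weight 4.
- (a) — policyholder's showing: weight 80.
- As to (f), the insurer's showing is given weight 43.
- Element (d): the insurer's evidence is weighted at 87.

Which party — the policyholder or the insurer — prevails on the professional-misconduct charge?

insurer

Stage 1 (policyholder, proof beyond reasonable doubt, weight is at least 90): (a) 80 < 90 — fails; (b) 89 < 90 — fails; (c) net 93−4=89 < 90 — fails.
  Stage 1 not carried; the policyholder fails its burden.
So the insurer prevails.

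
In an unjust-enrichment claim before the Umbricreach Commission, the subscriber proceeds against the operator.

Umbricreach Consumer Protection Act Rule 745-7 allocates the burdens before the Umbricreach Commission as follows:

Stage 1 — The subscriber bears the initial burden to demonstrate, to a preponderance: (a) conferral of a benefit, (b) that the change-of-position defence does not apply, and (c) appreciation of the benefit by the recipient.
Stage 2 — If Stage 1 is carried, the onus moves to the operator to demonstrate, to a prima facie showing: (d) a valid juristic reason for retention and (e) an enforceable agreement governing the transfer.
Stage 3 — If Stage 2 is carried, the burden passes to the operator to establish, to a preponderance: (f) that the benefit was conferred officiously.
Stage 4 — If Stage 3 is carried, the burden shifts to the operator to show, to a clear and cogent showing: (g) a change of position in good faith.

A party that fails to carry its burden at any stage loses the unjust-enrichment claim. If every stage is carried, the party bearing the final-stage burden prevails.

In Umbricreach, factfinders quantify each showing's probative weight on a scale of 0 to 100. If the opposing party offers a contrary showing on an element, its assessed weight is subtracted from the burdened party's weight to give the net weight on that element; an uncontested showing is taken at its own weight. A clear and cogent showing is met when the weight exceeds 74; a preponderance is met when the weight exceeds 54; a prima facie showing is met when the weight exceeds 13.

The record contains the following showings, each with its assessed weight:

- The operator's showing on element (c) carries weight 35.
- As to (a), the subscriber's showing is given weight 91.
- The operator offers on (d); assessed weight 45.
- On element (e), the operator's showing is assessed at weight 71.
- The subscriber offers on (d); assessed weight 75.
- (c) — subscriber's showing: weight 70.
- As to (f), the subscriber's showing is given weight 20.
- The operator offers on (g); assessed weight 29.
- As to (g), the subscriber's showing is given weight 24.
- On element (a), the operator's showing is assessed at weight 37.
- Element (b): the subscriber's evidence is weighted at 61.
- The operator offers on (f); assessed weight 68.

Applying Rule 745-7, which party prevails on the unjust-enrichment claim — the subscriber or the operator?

operator

At Stage 1 the subscriber must meet a preponderance (weight exceeds 54): on (a) the weight is 91 less the opposing 37 gives net 54, ≤ 54, so (a) does not meet the standard; on (b) the weight is 61, > 54, so (b) meets the standard; on (c) the weight is 70 less the opposing 35 gives net 35, ≤ 54, so (c) does not meet the standard.
  Stage 1 not carried; the subscriber fails its burden.
So the operator prevails.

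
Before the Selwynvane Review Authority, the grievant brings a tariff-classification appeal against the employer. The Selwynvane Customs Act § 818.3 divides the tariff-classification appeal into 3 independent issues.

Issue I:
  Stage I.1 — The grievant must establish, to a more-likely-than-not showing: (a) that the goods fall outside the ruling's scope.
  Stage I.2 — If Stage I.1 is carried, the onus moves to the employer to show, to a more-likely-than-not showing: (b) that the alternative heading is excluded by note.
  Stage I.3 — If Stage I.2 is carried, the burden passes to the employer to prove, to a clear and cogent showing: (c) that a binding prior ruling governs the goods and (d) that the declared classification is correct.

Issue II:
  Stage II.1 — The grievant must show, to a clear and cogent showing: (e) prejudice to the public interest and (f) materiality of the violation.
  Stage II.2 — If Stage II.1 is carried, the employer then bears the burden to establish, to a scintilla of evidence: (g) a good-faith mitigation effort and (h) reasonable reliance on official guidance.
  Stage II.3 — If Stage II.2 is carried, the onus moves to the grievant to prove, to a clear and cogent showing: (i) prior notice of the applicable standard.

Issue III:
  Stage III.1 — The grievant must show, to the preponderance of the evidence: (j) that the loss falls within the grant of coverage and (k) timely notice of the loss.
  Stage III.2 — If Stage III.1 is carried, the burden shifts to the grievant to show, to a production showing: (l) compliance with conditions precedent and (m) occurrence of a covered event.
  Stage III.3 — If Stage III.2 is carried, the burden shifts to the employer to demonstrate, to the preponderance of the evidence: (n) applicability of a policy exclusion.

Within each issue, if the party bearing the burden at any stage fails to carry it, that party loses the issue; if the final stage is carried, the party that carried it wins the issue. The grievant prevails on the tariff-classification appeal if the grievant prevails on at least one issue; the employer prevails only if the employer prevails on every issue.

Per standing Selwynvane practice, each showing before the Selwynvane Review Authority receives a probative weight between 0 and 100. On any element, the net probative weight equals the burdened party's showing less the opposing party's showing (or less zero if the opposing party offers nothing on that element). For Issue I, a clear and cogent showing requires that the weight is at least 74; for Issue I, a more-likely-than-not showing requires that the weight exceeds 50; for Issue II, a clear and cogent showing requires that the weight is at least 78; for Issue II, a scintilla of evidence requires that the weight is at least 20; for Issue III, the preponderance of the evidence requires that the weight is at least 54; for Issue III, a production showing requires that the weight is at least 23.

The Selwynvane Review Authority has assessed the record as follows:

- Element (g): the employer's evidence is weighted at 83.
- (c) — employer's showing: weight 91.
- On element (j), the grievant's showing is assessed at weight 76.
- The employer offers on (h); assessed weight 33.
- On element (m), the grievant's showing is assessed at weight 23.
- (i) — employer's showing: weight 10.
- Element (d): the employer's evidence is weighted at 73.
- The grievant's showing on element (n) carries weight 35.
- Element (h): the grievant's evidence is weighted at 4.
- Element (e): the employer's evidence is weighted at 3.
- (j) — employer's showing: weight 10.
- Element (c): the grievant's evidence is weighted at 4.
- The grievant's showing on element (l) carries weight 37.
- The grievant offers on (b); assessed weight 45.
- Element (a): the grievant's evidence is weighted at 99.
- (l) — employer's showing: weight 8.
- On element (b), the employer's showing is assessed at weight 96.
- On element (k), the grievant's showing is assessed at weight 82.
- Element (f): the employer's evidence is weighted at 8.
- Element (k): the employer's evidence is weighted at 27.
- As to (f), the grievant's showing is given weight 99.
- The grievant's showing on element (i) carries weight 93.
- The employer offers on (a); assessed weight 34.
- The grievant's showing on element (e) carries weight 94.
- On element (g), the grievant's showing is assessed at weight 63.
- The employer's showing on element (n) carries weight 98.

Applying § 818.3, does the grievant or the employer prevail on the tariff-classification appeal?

grievant

— Issue I —
At Stage I.1 the grievant must meet a more-likely-than-not showing (weight exceeds 50): on (a) the weight is 99 less the opposing 34 gives net 65, which does exceed 50, so (a) meets the standard.
  Stage I.1 carried; the burden shifts to the employer.
At Stage I.2 the employer must meet a more-likely-than-not showing (weight exceeds 50): on (b) the weight is 96 less the opposing 45 gives net 51, which does exceed 50, so (b) meets the standard.
  All elements met. The employer retains the burden for Stage I.3.
At Stage I.3 the employer must meet a clear and cogent showing (weight is at least 74): on (c) the weight is 91 less the opposing 4 gives net 87, ≥ 74, so (c) meets the standard; on (d) the weight is 73, < 74, so (d) does not meet the standard.
  Not every element is met, so the employer fails to carry Stage I.3.
The grievant prevails on this issue.
— Issue II —
Stage II.1 (grievant, a clear and cogent showing, weight is at least 78): (e) net 94−3=91 ≥ 78 — meets; (f) net 99−8=91 ≥ 78 — meets.
  Stage II.1 carried; the burden shifts to the employer.
Stage II.2 (employer, a scintilla of evidence, weight is at least 20): (g) net 83−63=20 ≥ 20 — meets; (h) net 33−4=29 ≥ 20 — meets.
  Stage II.2 is satisfied; the onus moves to the grievant.
Stage II.3 (grievant, a clear and cogent showing, weight is at least 78): (i) net 93−10=83 ≥ 78 — meets.
  The grievant carries the last stage.
Every stage carried; the grievant prevails on this issue.
— Issue III —
Stage III.1 — burden on grievant; standard: the preponderance of the evidence (weight is at least 54).
    (j): 76 − 10 = 66 ≥ 54 [met]
    (k): 82 − 27 = 55 ≥ 54 [met]
  Stage III.1 carried; the burden remains with the grievant.
Stage III.2 — burden on grievant; standard: a production showing (weight is at least 23).
    (l): 37 − 8 = 29 ≥ 23 [met]
    (m): 23 ≥ 23 [met]
  Stage III.2 is satisfied; the onus moves to the employer.
Stage III.3 — burden on employer; standard: the preponderance of the evidence (weight is at least 54).
    (n): 98 − 35 = 63 ≥ 54 [met]
  The employer carries the last stage.
All stages carried — the employer prevails on this issue.
Per-issue: Issue I → grievant; Issue II → grievant; Issue III → employer. The grievant must prevail on at least one issue; overall, the grievant prevails.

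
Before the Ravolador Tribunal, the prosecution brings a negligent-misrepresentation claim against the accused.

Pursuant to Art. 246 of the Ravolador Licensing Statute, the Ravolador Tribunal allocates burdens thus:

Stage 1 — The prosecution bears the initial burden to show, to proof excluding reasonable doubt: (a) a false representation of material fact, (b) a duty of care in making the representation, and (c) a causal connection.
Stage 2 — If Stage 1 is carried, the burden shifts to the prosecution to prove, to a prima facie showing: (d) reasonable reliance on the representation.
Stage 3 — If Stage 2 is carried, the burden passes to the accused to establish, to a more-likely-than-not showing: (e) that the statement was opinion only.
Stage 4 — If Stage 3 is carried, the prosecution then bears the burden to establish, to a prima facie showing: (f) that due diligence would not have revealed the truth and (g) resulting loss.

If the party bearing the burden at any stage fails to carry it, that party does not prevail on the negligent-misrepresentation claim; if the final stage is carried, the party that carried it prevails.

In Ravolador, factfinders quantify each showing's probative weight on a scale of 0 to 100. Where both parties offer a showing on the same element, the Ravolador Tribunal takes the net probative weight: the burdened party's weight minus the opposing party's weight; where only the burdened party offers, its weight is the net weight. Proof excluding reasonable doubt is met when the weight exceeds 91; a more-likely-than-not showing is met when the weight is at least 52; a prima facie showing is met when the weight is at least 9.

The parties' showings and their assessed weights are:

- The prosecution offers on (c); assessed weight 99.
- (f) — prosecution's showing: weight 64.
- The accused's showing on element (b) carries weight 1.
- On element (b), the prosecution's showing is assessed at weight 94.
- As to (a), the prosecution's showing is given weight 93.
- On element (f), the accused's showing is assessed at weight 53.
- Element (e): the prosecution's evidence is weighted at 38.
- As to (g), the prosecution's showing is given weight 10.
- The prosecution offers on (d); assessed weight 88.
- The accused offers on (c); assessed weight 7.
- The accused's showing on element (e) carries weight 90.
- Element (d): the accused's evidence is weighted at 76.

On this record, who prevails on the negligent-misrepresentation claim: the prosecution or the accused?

prosecution

Stage 1 — burden on prosecution; standard: proof excluding reasonable doubt (weight exceeds 91).
    (a): 93 > 91 [met]
    (b): 94 − 1 = 93 > 91 [met]
    (c): 99 − 7 = 92 > 91 [met]
  Stage 1 is satisfied; the prosecution continues to bear the burden.
Stage 2 — burden on prosecution; standard: a prima facie showing (weight is at least 9).
    (d): 88 − 76 = 12 ≥ 9 [met]
  The prosecution carries Stage 2; the accused now bears the burden.
Stage 3 — burden on accused; standard: a more-likely-than-not showing (weight is at least 52).
    (e): 90 − 38 = 52 ≥ 52 [met]
  Stage 3 carried; the burden shifts to the prosecution.
Stage 4 — burden on prosecution; standard: a prima facie showing (weight is at least 9).
    (f): 64 − 53 = 11 ≥ 9 [met]
    (g): 10 ≥ 9 [met]
  Stage 4 carried; the final stage is satisfied.
With every stage satisfied, the prosecution prevails.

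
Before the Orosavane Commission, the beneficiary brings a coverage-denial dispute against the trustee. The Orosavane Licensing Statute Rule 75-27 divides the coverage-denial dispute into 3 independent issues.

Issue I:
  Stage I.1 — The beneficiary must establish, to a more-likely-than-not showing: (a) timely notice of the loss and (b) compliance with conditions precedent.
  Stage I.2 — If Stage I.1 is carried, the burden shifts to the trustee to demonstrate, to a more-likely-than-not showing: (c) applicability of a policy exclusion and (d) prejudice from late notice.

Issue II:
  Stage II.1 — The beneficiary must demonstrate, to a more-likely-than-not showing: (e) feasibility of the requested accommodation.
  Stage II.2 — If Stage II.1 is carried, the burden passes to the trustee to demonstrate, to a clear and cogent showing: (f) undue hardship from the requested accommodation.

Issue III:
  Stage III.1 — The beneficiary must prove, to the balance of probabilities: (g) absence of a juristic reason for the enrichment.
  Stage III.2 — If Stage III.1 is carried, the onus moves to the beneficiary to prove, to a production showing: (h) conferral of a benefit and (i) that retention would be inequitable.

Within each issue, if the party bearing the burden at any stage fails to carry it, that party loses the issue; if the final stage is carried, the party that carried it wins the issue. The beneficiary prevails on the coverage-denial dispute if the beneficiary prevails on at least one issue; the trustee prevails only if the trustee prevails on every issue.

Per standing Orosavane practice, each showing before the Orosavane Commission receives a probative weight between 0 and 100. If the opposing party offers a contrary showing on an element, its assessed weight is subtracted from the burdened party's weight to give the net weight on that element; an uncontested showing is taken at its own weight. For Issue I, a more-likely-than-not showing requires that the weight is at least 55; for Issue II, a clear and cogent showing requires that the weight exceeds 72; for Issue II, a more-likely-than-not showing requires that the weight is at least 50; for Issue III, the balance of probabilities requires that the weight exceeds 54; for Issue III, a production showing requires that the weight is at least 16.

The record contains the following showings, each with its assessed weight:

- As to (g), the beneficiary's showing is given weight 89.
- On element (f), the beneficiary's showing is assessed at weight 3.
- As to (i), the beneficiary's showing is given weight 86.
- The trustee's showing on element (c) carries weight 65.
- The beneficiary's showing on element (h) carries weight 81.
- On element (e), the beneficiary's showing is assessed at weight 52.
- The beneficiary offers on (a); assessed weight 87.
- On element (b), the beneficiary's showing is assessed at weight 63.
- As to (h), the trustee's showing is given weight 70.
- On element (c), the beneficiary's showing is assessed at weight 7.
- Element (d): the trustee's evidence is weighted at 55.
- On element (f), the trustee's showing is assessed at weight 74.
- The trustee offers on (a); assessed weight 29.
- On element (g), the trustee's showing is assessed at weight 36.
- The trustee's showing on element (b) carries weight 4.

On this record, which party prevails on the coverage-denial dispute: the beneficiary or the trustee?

beneficiary

— Issue I —
Stage I.1 — burden on beneficiary; standard: a more-likely-than-not showing (weight is at least 55).
    (a): 87 − 29 = 58 ≥ 55 [met]
    (b): 63 − 4 = 59 ≥ 55 [met]
  Stage I.1 is satisfied; the onus moves to the trustee.
Stage I.2 — burden on trustee; standard: a more-likely-than-not showing (weight is at least 55).
    (c): 65 − 7 = 58 ≥ 55 [met]
    (d): 55 ≥ 55 [met]
  Stage I.2 carried; the final stage is satisfied.
With every stage satisfied, the trustee prevails on this issue.
— Issue II —
Stage II.1 — burden on beneficiary; standard: a more-likely-than-not showing (weight is at least 50).
    (e): 52 ≥ 50 [met]
  Stage II.1 carried; the burden shifts to the trustee.
Stage II.2 — burden on trustee; standard: a clear and cogent showing (weight exceeds 72).
    (f): 74 − 3 = 71 ≤ 72 [not met]
  Stage II.2 not carried; the trustee fails its burden.
The analysis ends at Stage II.2; the beneficiary prevails on this issue.
— Issue III —
At Stage III.1 the beneficiary must meet the balance of probabilities (weight exceeds 54): on (g) the weight is 89 less the opposing 36 gives net 53, ≤ 54, so (g) does not meet the standard.
  Not every element is met, so the beneficiary fails to carry Stage III.1.
So the trustee prevails on this issue.
Per-issue: Issue I → trustee; Issue II → beneficiary; Issue III → trustee. The beneficiary must prevail on at least one issue; overall, the beneficiary prevails.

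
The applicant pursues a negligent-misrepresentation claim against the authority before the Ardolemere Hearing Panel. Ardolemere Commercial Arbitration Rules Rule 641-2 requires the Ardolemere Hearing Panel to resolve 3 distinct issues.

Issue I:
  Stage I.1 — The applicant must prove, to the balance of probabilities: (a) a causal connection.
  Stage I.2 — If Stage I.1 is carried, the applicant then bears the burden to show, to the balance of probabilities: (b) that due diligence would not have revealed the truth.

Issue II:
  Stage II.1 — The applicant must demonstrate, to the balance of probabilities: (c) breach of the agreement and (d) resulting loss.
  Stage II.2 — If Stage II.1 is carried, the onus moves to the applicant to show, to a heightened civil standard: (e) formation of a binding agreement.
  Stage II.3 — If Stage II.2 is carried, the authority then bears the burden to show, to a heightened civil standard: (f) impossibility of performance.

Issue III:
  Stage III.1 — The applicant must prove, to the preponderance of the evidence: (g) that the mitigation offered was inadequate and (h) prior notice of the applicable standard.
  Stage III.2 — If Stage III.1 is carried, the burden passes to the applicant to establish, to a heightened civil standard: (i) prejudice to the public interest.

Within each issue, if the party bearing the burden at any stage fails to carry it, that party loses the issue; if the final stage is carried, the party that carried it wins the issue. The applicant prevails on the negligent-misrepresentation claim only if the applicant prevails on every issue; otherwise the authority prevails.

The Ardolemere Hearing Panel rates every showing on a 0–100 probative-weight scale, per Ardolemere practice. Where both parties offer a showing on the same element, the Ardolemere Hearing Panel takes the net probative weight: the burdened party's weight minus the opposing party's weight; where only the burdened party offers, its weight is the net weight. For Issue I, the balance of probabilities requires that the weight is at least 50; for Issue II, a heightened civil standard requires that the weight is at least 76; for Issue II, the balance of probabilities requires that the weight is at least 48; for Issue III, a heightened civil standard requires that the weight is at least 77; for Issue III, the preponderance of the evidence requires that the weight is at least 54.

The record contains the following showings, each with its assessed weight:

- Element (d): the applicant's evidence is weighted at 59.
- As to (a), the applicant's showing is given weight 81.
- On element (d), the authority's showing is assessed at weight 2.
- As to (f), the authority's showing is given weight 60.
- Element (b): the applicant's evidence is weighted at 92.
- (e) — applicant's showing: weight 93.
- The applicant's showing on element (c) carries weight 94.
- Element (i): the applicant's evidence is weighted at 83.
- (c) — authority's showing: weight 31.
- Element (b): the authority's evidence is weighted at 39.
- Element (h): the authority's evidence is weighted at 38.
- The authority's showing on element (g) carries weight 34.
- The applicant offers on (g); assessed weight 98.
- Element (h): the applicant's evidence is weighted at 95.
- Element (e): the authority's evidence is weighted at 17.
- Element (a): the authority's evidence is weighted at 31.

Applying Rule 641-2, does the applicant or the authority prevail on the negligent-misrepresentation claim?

— Issue I —
At Stage I.1 the applicant must meet the balance of probabilities (weight is at least 50): on (a) the weight is 81 less the opposing 31 gives net 50, which does reach 50, so (a) meets the standard.
  Stage I.1 carried; the burden remains with the applicant.
At Stage I.2 the applicant must meet the balance of probabilities (weight is at least 50): on (b) the weight is 92 less the opposing 39 gives net 53, which does reach 50, so (b) meets the standard.
  Stage I.2 carried; the final stage is satisfied.
Every stage carried; the applicant prevails on this issue.
— Issue II —
Stage II.1 (applicant, the balance of probabilities, weight is at least 48): (c) net 94−31=63 ≥ 48 — meets; (d) net 59−2=57 ≥ 48 — meets.
  All elements met. The applicant retains the burden for Stage II.2.
Stage II.2 (applicant, a heightened civil standard, weight is at least 76): (e) net 93−17=76 ≥ 76 — meets.
  All elements met. The burden passes to the authority.
Stage II.3 (authority, a heightened civil standard, weight is at least 76): (f) 60 < 76 — fails.
  Stage II.3 not carried; the authority fails its burden.
So the applicant prevails on this issue.
— Issue III —
At Stage III.1 the applicant must meet the preponderance of the evidence (weight is at least 54): on (g) the weight is 98 less the opposing 34 gives net 64, which does reach 54, so (g) meets the standard; on (h) the weight is 95 less the opposing 38 gives net 57, which does reach 54, so (h) meets the standard.
  Stage III.1 carried; the burden remains with the applicant.
At Stage III.2 the applicant must meet a heightened civil standard (weight is at least 77): on (i) the weight is 83, ≥ 77, so (i) meets the standard.
  All elements met at the final stage.
With every stage satisfied, the applicant prevails on this issue.
Per-issue: Issue I → applicant; Issue II → applicant; Issue III → applicant. The applicant must prevail on every issue; overall, the applicant prevails.

applicant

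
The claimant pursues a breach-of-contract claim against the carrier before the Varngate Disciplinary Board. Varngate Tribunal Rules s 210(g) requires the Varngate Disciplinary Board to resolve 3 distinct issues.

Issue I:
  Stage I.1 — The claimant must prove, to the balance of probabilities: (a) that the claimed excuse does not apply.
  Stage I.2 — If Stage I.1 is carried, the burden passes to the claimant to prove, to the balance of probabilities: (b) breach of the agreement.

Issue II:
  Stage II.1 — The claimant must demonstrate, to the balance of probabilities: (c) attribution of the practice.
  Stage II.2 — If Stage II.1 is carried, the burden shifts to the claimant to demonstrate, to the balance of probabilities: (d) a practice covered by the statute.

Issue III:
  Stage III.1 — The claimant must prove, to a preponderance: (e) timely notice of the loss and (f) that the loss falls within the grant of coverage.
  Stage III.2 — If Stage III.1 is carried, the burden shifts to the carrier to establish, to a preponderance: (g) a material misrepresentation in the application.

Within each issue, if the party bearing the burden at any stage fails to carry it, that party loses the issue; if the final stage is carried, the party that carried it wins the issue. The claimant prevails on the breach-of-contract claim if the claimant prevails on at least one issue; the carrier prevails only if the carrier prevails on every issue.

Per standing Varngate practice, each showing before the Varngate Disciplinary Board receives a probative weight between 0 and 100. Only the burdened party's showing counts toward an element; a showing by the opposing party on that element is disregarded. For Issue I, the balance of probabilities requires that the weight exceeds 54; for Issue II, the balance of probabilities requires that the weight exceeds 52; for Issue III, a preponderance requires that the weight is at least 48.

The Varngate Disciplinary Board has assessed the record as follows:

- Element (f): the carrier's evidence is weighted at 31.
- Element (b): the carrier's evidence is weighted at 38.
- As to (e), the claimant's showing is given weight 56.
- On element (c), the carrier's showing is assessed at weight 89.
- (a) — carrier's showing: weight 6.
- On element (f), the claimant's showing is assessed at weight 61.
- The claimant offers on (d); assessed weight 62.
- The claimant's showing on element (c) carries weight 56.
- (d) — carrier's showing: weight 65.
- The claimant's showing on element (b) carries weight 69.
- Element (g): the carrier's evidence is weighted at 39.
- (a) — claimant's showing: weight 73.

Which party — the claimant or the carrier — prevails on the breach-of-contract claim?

— Issue I —
At Stage I.1 the claimant must meet the balance of probabilities (weight exceeds 54): on (a) the weight is 73 (the carrier's 6 is given no effect), which does exceed 54, so (a) meets the standard.
  Stage I.1 carried; the burden remains with the claimant.
At Stage I.2 the claimant must meet the balance of probabilities (weight exceeds 54): on (b) the weight is 69 (the carrier's 38 is given no effect), > 54, so (b) meets the standard.
  The claimant carries the last stage.
With every stage satisfied, the claimant prevails on this issue.
— Issue II —
Stage II.1 — burden on claimant; standard: the balance of probabilities (weight exceeds 52).
    (c): 56 (carrier's 89 disregarded) > 52 [met]
  Stage II.1 carried; the burden remains with the claimant.
Stage II.2 — burden on claimant; standard: the balance of probabilities (weight exceeds 52).
    (d): 62 (carrier's 65 disregarded) > 52 [met]
  The claimant carries the last stage.
Every stage carried; the claimant prevails on this issue.
— Issue III —
At Stage III.1 the claimant must meet a preponderance (weight is at least 48): on (e) the weight is 56, which does reach 48, so (e) meets the standard; on (f) the weight is 61 (the carrier's 31 is given no effect), ≥ 48, so (f) meets the standard.
  The claimant carries Stage III.1; the carrier now bears the burden.
At Stage III.2 the carrier must meet a preponderance (weight is at least 48): on (g) the weight is 39, < 48, so (g) does not meet the standard.
  The carrier does not carry Stage III.2.
The claimant prevails on this issue.
Per-issue: Issue I → claimant; Issue II → claimant; Issue III → claimant. The claimant must prevail on at least one issue; overall, the claimant prevails.

claimant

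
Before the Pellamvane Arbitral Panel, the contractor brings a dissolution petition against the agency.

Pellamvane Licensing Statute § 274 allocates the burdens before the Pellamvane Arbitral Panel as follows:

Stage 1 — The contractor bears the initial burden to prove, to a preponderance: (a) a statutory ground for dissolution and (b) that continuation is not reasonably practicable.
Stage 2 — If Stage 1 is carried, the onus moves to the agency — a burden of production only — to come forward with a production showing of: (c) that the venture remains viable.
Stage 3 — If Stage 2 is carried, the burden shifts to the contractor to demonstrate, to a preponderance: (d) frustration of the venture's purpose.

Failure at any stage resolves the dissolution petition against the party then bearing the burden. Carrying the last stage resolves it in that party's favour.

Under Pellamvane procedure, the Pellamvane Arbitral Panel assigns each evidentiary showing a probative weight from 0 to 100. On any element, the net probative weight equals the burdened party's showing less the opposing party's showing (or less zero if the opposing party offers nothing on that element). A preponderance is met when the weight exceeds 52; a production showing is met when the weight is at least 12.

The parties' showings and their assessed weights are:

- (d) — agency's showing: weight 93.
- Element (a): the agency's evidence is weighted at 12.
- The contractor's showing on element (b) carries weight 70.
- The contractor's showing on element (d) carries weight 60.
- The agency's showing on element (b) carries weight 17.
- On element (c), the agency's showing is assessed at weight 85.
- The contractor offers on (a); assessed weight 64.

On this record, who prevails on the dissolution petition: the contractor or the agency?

Stage 1 — burden on contractor; standard: a preponderance (weight exceeds 52).
    (a): 64 − 12 = 52 ≤ 52 [not met]
    (b): 70 − 17 = 53 > 52 [met]
  Not every element is met, so the contractor fails to carry Stage 1.
The agency prevails.

agency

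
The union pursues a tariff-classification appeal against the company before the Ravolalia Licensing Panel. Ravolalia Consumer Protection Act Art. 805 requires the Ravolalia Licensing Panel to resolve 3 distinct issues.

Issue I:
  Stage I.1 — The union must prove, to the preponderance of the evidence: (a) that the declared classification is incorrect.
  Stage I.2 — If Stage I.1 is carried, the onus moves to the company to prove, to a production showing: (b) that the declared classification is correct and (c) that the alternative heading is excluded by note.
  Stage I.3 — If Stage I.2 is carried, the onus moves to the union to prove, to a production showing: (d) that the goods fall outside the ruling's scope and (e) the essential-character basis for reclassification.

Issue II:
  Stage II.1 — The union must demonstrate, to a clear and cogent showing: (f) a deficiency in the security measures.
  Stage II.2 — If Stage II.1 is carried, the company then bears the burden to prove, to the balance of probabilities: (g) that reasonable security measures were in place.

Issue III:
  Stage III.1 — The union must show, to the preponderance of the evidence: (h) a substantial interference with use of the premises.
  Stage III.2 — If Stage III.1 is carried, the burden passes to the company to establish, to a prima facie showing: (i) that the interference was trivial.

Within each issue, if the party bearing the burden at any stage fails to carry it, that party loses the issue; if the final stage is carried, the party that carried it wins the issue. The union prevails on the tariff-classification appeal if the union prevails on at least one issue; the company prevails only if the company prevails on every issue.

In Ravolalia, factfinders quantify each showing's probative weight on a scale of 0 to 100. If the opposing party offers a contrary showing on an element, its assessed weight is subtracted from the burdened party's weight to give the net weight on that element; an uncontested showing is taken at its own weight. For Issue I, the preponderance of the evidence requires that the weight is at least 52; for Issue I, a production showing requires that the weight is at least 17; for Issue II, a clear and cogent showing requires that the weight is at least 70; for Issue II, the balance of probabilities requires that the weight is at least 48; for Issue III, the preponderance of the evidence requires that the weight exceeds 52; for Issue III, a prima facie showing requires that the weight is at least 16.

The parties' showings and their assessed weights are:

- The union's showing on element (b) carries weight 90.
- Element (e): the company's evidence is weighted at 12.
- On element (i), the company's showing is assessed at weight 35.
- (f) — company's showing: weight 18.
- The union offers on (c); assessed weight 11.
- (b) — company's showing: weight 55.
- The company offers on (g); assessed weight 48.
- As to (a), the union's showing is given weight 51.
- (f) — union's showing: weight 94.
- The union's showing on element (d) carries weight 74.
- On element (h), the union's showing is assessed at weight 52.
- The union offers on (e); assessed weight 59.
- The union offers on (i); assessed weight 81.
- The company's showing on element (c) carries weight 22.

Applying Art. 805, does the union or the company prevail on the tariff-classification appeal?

company

— Issue I —
At Stage I.1 the union must meet the preponderance of the evidence (weight is at least 52): on (a) the weight is 51, which does not reach 52, so (a) does not meet the standard.
  Not every element is met, so the union fails to carry Stage I.1.
The company prevails on this issue.
— Issue II —
At Stage II.1 the union must meet a clear and cogent showing (weight is at least 70): on (f) the weight is 94 less the opposing 18 gives net 76, ≥ 70, so (f) meets the standard.
  The union carries Stage II.1; the company now bears the burden.
At Stage II.2 the company must meet the balance of probabilities (weight is at least 48): on (g) the weight is 48, which does reach 48, so (g) meets the standard.
  All elements met at the final stage.
All stages carried — the company prevails on this issue.
— Issue III —
At Stage III.1 the union must meet the preponderance of the evidence (weight exceeds 52): on (h) the weight is 52, ≤ 52, so (h) does not meet the standard.
  Stage III.1 not carried; the union fails its burden.
The analysis ends at Stage III.1; the company prevails on this issue.
Per-issue: Issue I → company; Issue II → company; Issue III → company. The union must prevail on at least one issue; overall, the company prevails.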